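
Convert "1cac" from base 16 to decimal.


Input: "1cac" in base 16
Positional expansion:
  Digit '1' (value 1) x 16^3 = 4096
  Digit 'c' (value 12) x 16^2 = 3072
  Digit 'a' (value 10) x 16^1 = 160
  Digit 'c' (value 12) x 16^0 = 12
Sum = 7340

7340


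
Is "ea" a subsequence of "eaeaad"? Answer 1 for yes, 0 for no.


Check if "ea" is a subsequence of "eaeaad"
Greedy scan:
  Position 0 ('e'): matches sub[0] = 'e'
  Position 1 ('a'): matches sub[1] = 'a'
  Position 2 ('e'): no match needed
  Position 3 ('a'): no match needed
  Position 4 ('a'): no match needed
  Position 5 ('d'): no match needed
All 2 characters matched => is a subsequence

1


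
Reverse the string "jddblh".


Input: jddblh
Reading characters right to left:
  Position 5: 'h'
  Position 4: 'l'
  Position 3: 'b'
  Position 2: 'd'
  Position 1: 'd'
  Position 0: 'j'
Reversed: hlbddj

hlbddj


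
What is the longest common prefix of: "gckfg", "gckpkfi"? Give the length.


Words: gckfg, gckpkfi
  Position 0: all 'g' => match
  Position 1: all 'c' => match
  Position 2: all 'k' => match
  Position 3: ('f', 'p') => mismatch, stop
LCP = "gck" (length 3)

3


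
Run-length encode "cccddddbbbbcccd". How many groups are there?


Input: cccddddbbbbcccd
Scanning for consecutive runs:
  Group 1: 'c' x 3 (positions 0-2)
  Group 2: 'd' x 4 (positions 3-6)
  Group 3: 'b' x 4 (positions 7-10)
  Group 4: 'c' x 3 (positions 11-13)
  Group 5: 'd' x 1 (positions 14-14)
Total groups: 5

5


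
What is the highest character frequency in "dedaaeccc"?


Input: dedaaeccc
Character counts:
  'a': 2
  'c': 3
  'd': 2
  'e': 2
Maximum frequency: 3

3


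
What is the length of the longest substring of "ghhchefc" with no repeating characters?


Input: "ghhchefc"
Sliding window (track last position of each char):
  Position 0 ('g'): window [0,0] length 1 -- new best
  Position 1 ('h'): window [0,1] length 2 -- new best
  Position 2 ('h'): repeat (last at 1), move window start to 2
  Position 2 ('h'): window [2,2] length 1
  Position 3 ('c'): window [2,3] length 2
  Position 4 ('h'): repeat (last at 2), move window start to 3
  Position 4 ('h'): window [3,4] length 2
  Position 5 ('e'): window [3,5] length 3 -- new best
  Position 6 ('f'): window [3,6] length 4 -- new best
  Position 7 ('c'): repeat (last at 3), move window start to 4
  Position 7 ('c'): window [4,7] length 4
Longest substring with no repeats: "chef" with length 4

4


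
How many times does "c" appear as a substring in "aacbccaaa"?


Searching for "c" in "aacbccaaa"
Scanning each position:
  Position 0: "a" => no
  Position 1: "a" => no
  Position 2: "c" => MATCH
  Position 3: "b" => no
  Position 4: "c" => MATCH
  Position 5: "c" => MATCH
  Position 6: "a" => no
  Position 7: "a" => no
  Position 8: "a" => no
Total occurrences: 3

3


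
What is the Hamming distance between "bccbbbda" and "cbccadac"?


Comparing "bccbbbda" and "cbccadac" position by position:
  Position 0: 'b' vs 'c' => differ
  Position 1: 'c' vs 'b' => differ
  Position 2: 'c' vs 'c' => same
  Position 3: 'b' vs 'c' => differ
  Position 4: 'b' vs 'a' => differ
  Position 5: 'b' vs 'd' => differ
  Position 6: 'd' vs 'a' => differ
  Position 7: 'a' vs 'c' => differ
Total differences (Hamming distance): 7

7


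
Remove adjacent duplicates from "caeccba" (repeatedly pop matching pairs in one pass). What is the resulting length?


Input: caeccba
Stack-based adjacent duplicate removal:
  Read 'c': push. Stack: c
  Read 'a': push. Stack: ca
  Read 'e': push. Stack: cae
  Read 'c': push. Stack: caec
  Read 'c': matches stack top 'c' => pop. Stack: cae
  Read 'b': push. Stack: caeb
  Read 'a': push. Stack: caeba
Final stack: "caeba" (length 5)

5


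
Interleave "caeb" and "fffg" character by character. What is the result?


Interleaving "caeb" and "fffg":
  Position 0: 'c' from first, 'f' from second => "cf"
  Position 1: 'a' from first, 'f' from second => "af"
  Position 2: 'e' from first, 'f' from second => "ef"
  Position 3: 'b' from first, 'g' from second => "bg"
Result: cfafefbg

cfafefbg


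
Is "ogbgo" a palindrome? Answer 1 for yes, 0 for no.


Input: ogbgo
Reversed: ogbgo
  Compare pos 0 ('o') with pos 4 ('o'): match
  Compare pos 1 ('g') with pos 3 ('g'): match
Result: palindrome

1


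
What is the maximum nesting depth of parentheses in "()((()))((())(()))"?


Input: "()((()))((())(()))"
Tracking depth:
  Position 0 '(': depth becomes 1
  Position 1 ')': depth becomes 0
  Position 2 '(': depth becomes 1
  Position 3 '(': depth becomes 2
  Position 4 '(': depth becomes 3
  Position 5 ')': depth becomes 2
  Position 6 ')': depth becomes 1
  Position 7 ')': depth becomes 0
  Position 8 '(': depth becomes 1
  Position 9 '(': depth becomes 2
  Position 10 '(': depth becomes 3
  Position 11 ')': depth becomes 2
  Position 12 ')': depth becomes 1
  Position 13 '(': depth becomes 2
  Position 14 '(': depth becomes 3
  Position 15 ')': depth becomes 2
  Position 16 ')': depth becomes 1
  Position 17 ')': depth becomes 0
Maximum depth reached: 3

3


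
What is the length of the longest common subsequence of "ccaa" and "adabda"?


LCS of "ccaa" and "adabda"
DP table:
           a    d    a    b    d    a
      0    0    0    0    0    0    0
  c   0    0    0    0    0    0    0
  c   0    0    0    0    0    0    0
  a   0    1    1    1    1    1    1
  a   0    1    1    2    2    2    2
LCS length = dp[4][6] = 2

2


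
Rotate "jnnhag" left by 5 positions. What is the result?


Input: "jnnhag", rotate left by 5
First 5 characters: "jnnha"
Remaining characters: "g"
Concatenate remaining + first: "g" + "jnnha" = "gjnnha"

gjnnha


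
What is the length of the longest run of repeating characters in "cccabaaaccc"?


Input: "cccabaaaccc"
Scanning for longest run:
  Position 1 ('c'): continues run of 'c', length=2
  Position 2 ('c'): continues run of 'c', length=3
  Position 3 ('a'): new char, reset run to 1
  Position 4 ('b'): new char, reset run to 1
  Position 5 ('a'): new char, reset run to 1
  Position 6 ('a'): continues run of 'a', length=2
  Position 7 ('a'): continues run of 'a', length=3
  Position 8 ('c'): new char, reset run to 1
  Position 9 ('c'): continues run of 'c', length=2
  Position 10 ('c'): continues run of 'c', length=3
Longest run: 'c' with length 3

3


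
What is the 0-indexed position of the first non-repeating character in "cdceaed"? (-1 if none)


Input: cdceaed
Character frequencies:
  'a': 1
  'c': 2
  'd': 2
  'e': 2
Scanning left to right for freq == 1:
  Position 0 ('c'): freq=2, skip
  Position 1 ('d'): freq=2, skip
  Position 2 ('c'): freq=2, skip
  Position 3 ('e'): freq=2, skip
  Position 4 ('a'): unique! => answer = 4

4


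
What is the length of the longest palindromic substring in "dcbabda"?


Input: "dcbabda"
Checking substrings for palindromes:
  [2:5] "bab" (len 3) => palindrome
Longest palindromic substring: "bab" with length 3

3


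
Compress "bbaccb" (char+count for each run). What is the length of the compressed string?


Input: bbaccb
Runs:
  'b' x 2 => "b2"
  'a' x 1 => "a1"
  'c' x 2 => "c2"
  'b' x 1 => "b1"
Compressed: "b2a1c2b1"
Compressed length: 8

8


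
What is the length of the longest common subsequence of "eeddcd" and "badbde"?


LCS of "eeddcd" and "badbde"
DP table:
           b    a    d    b    d    e
      0    0    0    0    0    0    0
  e   0    0    0    0    0    0    1
  e   0    0    0    0    0    0    1
  d   0    0    0    1    1    1    1
  d   0    0    0    1    1    2    2
  c   0    0    0    1    1    2    2
  d   0    0    0    1    1    2    2
LCS length = dp[6][6] = 2

2


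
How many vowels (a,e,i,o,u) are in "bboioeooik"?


Input: bboioeooik
Checking each character:
  'b' at position 0: consonant
  'b' at position 1: consonant
  'o' at position 2: vowel (running total: 1)
  'i' at position 3: vowel (running total: 2)
  'o' at position 4: vowel (running total: 3)
  'e' at position 5: vowel (running total: 4)
  'o' at position 6: vowel (running total: 5)
  'o' at position 7: vowel (running total: 6)
  'i' at position 8: vowel (running total: 7)
  'k' at position 9: consonant
Total vowels: 7

7


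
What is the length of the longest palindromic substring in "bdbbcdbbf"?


Input: "bdbbcdbbf"
Checking substrings for palindromes:
  [0:3] "bdb" (len 3) => palindrome
  [2:4] "bb" (len 2) => palindrome
  [6:8] "bb" (len 2) => palindrome
Longest palindromic substring: "bdb" with length 3

3


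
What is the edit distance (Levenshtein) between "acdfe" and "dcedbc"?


Computing edit distance: "acdfe" -> "dcedbc"
DP table:
           d    c    e    d    b    c
      0    1    2    3    4    5    6
  a   1    1    2    3    4    5    6
  c   2    2    1    2    3    4    5
  d   3    2    2    2    2    3    4
  f   4    3    3    3    3    3    4
  e   5    4    4    3    4    4    4
Edit distance = dp[5][6] = 4

4


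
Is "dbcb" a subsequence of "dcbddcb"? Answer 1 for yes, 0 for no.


Check if "dbcb" is a subsequence of "dcbddcb"
Greedy scan:
  Position 0 ('d'): matches sub[0] = 'd'
  Position 1 ('c'): no match needed
  Position 2 ('b'): matches sub[1] = 'b'
  Position 3 ('d'): no match needed
  Position 4 ('d'): no match needed
  Position 5 ('c'): matches sub[2] = 'c'
  Position 6 ('b'): matches sub[3] = 'b'
All 4 characters matched => is a subsequence

1


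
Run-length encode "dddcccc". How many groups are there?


Input: dddcccc
Scanning for consecutive runs:
  Group 1: 'd' x 3 (positions 0-2)
  Group 2: 'c' x 4 (positions 3-6)
Total groups: 2

2


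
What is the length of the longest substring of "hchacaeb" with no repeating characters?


Input: "hchacaeb"
Sliding window (track last position of each char):
  Position 0 ('h'): window [0,0] length 1 -- new best
  Position 1 ('c'): window [0,1] length 2 -- new best
  Position 2 ('h'): repeat (last at 0), move window start to 1
  Position 2 ('h'): window [1,2] length 2
  Position 3 ('a'): window [1,3] length 3 -- new best
  Position 4 ('c'): repeat (last at 1), move window start to 2
  Position 4 ('c'): window [2,4] length 3
  Position 5 ('a'): repeat (last at 3), move window start to 4
  Position 5 ('a'): window [4,5] length 2
  Position 6 ('e'): window [4,6] length 3
  Position 7 ('b'): window [4,7] length 4 -- new best
Longest substring with no repeats: "caeb" with length 4

4


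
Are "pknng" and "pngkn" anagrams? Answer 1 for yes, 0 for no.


Strings: "pknng", "pngkn"
Sorted first:  gknnp
Sorted second: gknnp
Sorted forms match => anagrams

1


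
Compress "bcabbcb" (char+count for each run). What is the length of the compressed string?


Input: bcabbcb
Runs:
  'b' x 1 => "b1"
  'c' x 1 => "c1"
  'a' x 1 => "a1"
  'b' x 2 => "b2"
  'c' x 1 => "c1"
  'b' x 1 => "b1"
Compressed: "b1c1a1b2c1b1"
Compressed length: 12

12


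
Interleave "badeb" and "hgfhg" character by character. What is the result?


Interleaving "badeb" and "hgfhg":
  Position 0: 'b' from first, 'h' from second => "bh"
  Position 1: 'a' from first, 'g' from second => "ag"
  Position 2: 'd' from first, 'f' from second => "df"
  Position 3: 'e' from first, 'h' from second => "eh"
  Position 4: 'b' from first, 'g' from second => "bg"
Result: bhagdfehbg

bhagdfehbg


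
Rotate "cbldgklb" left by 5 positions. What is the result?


Input: "cbldgklb", rotate left by 5
First 5 characters: "cbldg"
Remaining characters: "klb"
Concatenate remaining + first: "klb" + "cbldg" = "klbcbldg"

klbcbldg


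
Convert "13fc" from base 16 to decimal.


Input: "13fc" in base 16
Positional expansion:
  Digit '1' (value 1) x 16^3 = 4096
  Digit '3' (value 3) x 16^2 = 768
  Digit 'f' (value 15) x 16^1 = 240
  Digit 'c' (value 12) x 16^0 = 12
Sum = 5116

5116


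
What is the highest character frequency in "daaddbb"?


Input: daaddbb
Character counts:
  'a': 2
  'b': 2
  'd': 3
Maximum frequency: 3

3


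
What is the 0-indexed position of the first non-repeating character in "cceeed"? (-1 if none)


Input: cceeed
Character frequencies:
  'c': 2
  'd': 1
  'e': 3
Scanning left to right for freq == 1:
  Position 0 ('c'): freq=2, skip
  Position 1 ('c'): freq=2, skip
  Position 2 ('e'): freq=3, skip
  Position 3 ('e'): freq=3, skip
  Position 4 ('e'): freq=3, skip
  Position 5 ('d'): unique! => answer = 5

5


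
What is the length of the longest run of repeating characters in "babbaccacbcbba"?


Input: "babbaccacbcbba"
Scanning for longest run:
  Position 1 ('a'): new char, reset run to 1
  Position 2 ('b'): new char, reset run to 1
  Position 3 ('b'): continues run of 'b', length=2
  Position 4 ('a'): new char, reset run to 1
  Position 5 ('c'): new char, reset run to 1
  Position 6 ('c'): continues run of 'c', length=2
  Position 7 ('a'): new char, reset run to 1
  Position 8 ('c'): new char, reset run to 1
  Position 9 ('b'): new char, reset run to 1
  Position 10 ('c'): new char, reset run to 1
  Position 11 ('b'): new char, reset run to 1
  Position 12 ('b'): continues run of 'b', length=2
  Position 13 ('a'): new char, reset run to 1
Longest run: 'b' with length 2

2


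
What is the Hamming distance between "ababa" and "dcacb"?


Comparing "ababa" and "dcacb" position by position:
  Position 0: 'a' vs 'd' => differ
  Position 1: 'b' vs 'c' => differ
  Position 2: 'a' vs 'a' => same
  Position 3: 'b' vs 'c' => differ
  Position 4: 'a' vs 'b' => differ
Total differences (Hamming distance): 4

4


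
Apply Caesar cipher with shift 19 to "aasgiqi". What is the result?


Caesar cipher: shift "aasgiqi" by 19
  'a' (pos 0) + 19 = pos 19 = 't'
  'a' (pos 0) + 19 = pos 19 = 't'
  's' (pos 18) + 19 = pos 11 = 'l'
  'g' (pos 6) + 19 = pos 25 = 'z'
  'i' (pos 8) + 19 = pos 1 = 'b'
  'q' (pos 16) + 19 = pos 9 = 'j'
  'i' (pos 8) + 19 = pos 1 = 'b'
Result: ttlzbjb

ttlzbjb


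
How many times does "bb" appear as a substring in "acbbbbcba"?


Searching for "bb" in "acbbbbcba"
Scanning each position:
  Position 0: "ac" => no
  Position 1: "cb" => no
  Position 2: "bb" => MATCH
  Position 3: "bb" => MATCH
  Position 4: "bb" => MATCH
  Position 5: "bc" => no
  Position 6: "cb" => no
  Position 7: "ba" => no
Total occurrences: 3

3


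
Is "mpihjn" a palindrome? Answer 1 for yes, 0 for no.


Input: mpihjn
Reversed: njhipm
  Compare pos 0 ('m') with pos 5 ('n'): MISMATCH
  Compare pos 1 ('p') with pos 4 ('j'): MISMATCH
  Compare pos 2 ('i') with pos 3 ('h'): MISMATCH
Result: not a palindrome

0


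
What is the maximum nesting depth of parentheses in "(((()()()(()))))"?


Input: "(((()()()(()))))"
Tracking depth:
  Position 0 '(': depth becomes 1
  Position 1 '(': depth becomes 2
  Position 2 '(': depth becomes 3
  Position 3 '(': depth becomes 4
  Position 4 ')': depth becomes 3
  Position 5 '(': depth becomes 4
  Position 6 ')': depth becomes 3
  Position 7 '(': depth becomes 4
  Position 8 ')': depth becomes 3
  Position 9 '(': depth becomes 4
  Position 10 '(': depth becomes 5
  Position 11 ')': depth becomes 4
  Position 12 ')': depth becomes 3
  Position 13 ')': depth becomes 2
  Position 14 ')': depth becomes 1
  Position 15 ')': depth becomes 0
Maximum depth reached: 5

5


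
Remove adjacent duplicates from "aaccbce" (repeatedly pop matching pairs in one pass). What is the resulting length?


Input: aaccbce
Stack-based adjacent duplicate removal:
  Read 'a': push. Stack: a
  Read 'a': matches stack top 'a' => pop. Stack: (empty)
  Read 'c': push. Stack: c
  Read 'c': matches stack top 'c' => pop. Stack: (empty)
  Read 'b': push. Stack: b
  Read 'c': push. Stack: bc
  Read 'e': push. Stack: bce
Final stack: "bce" (length 3)

3


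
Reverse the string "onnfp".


Input: onnfp
Reading characters right to left:
  Position 4: 'p'
  Position 3: 'f'
  Position 2: 'n'
  Position 1: 'n'
  Position 0: 'o'
Reversed: pfnno

pfnno


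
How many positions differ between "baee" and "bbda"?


Comparing "baee" and "bbda" position by position:
  Position 0: 'b' vs 'b' => same
  Position 1: 'a' vs 'b' => DIFFER
  Position 2: 'e' vs 'd' => DIFFER
  Position 3: 'e' vs 'a' => DIFFER
Positions that differ: 3

3


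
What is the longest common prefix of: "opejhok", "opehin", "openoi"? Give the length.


Words: opejhok, opehin, openoi
  Position 0: all 'o' => match
  Position 1: all 'p' => match
  Position 2: all 'e' => match
  Position 3: ('j', 'h', 'n') => mismatch, stop
LCP = "ope" (length 3)

3


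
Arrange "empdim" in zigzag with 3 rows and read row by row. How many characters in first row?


Zigzag "empdim" into 3 rows:
Placing characters:
  'e' => row 0
  'm' => row 1
  'p' => row 2
  'd' => row 1
  'i' => row 0
  'm' => row 1
Rows:
  Row 0: "ei"
  Row 1: "mdm"
  Row 2: "p"
First row length: 2

2


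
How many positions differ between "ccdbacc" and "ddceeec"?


Comparing "ccdbacc" and "ddceeec" position by position:
  Position 0: 'c' vs 'd' => DIFFER
  Position 1: 'c' vs 'd' => DIFFER
  Position 2: 'd' vs 'c' => DIFFER
  Position 3: 'b' vs 'e' => DIFFER
  Position 4: 'a' vs 'e' => DIFFER
  Position 5: 'c' vs 'e' => DIFFER
  Position 6: 'c' vs 'c' => same
Positions that differ: 6

6


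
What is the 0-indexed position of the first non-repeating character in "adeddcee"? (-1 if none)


Input: adeddcee
Character frequencies:
  'a': 1
  'c': 1
  'd': 3
  'e': 3
Scanning left to right for freq == 1:
  Position 0 ('a'): unique! => answer = 0

0


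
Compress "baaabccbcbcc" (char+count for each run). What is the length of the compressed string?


Input: baaabccbcbcc
Runs:
  'b' x 1 => "b1"
  'a' x 3 => "a3"
  'b' x 1 => "b1"
  'c' x 2 => "c2"
  'b' x 1 => "b1"
  'c' x 1 => "c1"
  'b' x 1 => "b1"
  'c' x 2 => "c2"
Compressed: "b1a3b1c2b1c1b1c2"
Compressed length: 16

16


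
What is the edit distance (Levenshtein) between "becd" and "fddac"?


Computing edit distance: "becd" -> "fddac"
DP table:
           f    d    d    a    c
      0    1    2    3    4    5
  b   1    1    2    3    4    5
  e   2    2    2    3    4    5
  c   3    3    3    3    4    4
  d   4    4    3    3    4    5
Edit distance = dp[4][5] = 5

5


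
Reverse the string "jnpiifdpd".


Input: jnpiifdpd
Reading characters right to left:
  Position 8: 'd'
  Position 7: 'p'
  Position 6: 'd'
  Position 5: 'f'
  Position 4: 'i'
  Position 3: 'i'
  Position 2: 'p'
  Position 1: 'n'
  Position 0: 'j'
Reversed: dpdfiipnj

dpdfiipnj


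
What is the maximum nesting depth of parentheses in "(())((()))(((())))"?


Input: "(())((()))(((())))"
Tracking depth:
  Position 0 '(': depth becomes 1
  Position 1 '(': depth becomes 2
  Position 2 ')': depth becomes 1
  Position 3 ')': depth becomes 0
  Position 4 '(': depth becomes 1
  Position 5 '(': depth becomes 2
  Position 6 '(': depth becomes 3
  Position 7 ')': depth becomes 2
  Position 8 ')': depth becomes 1
  Position 9 ')': depth becomes 0
  Position 10 '(': depth becomes 1
  Position 11 '(': depth becomes 2
  Position 12 '(': depth becomes 3
  Position 13 '(': depth becomes 4
  Position 14 ')': depth becomes 3
  Position 15 ')': depth becomes 2
  Position 16 ')': depth becomes 1
  Position 17 ')': depth becomes 0
Maximum depth reached: 4

4


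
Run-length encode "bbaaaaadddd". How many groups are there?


Input: bbaaaaadddd
Scanning for consecutive runs:
  Group 1: 'b' x 2 (positions 0-1)
  Group 2: 'a' x 5 (positions 2-6)
  Group 3: 'd' x 4 (positions 7-10)
Total groups: 3

3


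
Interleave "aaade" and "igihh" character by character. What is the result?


Interleaving "aaade" and "igihh":
  Position 0: 'a' from first, 'i' from second => "ai"
  Position 1: 'a' from first, 'g' from second => "ag"
  Position 2: 'a' from first, 'i' from second => "ai"
  Position 3: 'd' from first, 'h' from second => "dh"
  Position 4: 'e' from first, 'h' from second => "eh"
Result: aiagaidheh

aiagaidheh


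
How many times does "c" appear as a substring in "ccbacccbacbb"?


Searching for "c" in "ccbacccbacbb"
Scanning each position:
  Position 0: "c" => MATCH
  Position 1: "c" => MATCH
  Position 2: "b" => no
  Position 3: "a" => no
  Position 4: "c" => MATCH
  Position 5: "c" => MATCH
  Position 6: "c" => MATCH
  Position 7: "b" => no
  Position 8: "a" => no
  Position 9: "c" => MATCH
  Position 10: "b" => no
  Position 11: "b" => no
Total occurrences: 6

6


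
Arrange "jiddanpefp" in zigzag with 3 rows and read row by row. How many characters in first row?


Zigzag "jiddanpefp" into 3 rows:
Placing characters:
  'j' => row 0
  'i' => row 1
  'd' => row 2
  'd' => row 1
  'a' => row 0
  'n' => row 1
  'p' => row 2
  'e' => row 1
  'f' => row 0
  'p' => row 1
Rows:
  Row 0: "jaf"
  Row 1: "idnep"
  Row 2: "dp"
First row length: 3

3


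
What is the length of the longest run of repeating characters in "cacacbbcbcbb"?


Input: "cacacbbcbcbb"
Scanning for longest run:
  Position 1 ('a'): new char, reset run to 1
  Position 2 ('c'): new char, reset run to 1
  Position 3 ('a'): new char, reset run to 1
  Position 4 ('c'): new char, reset run to 1
  Position 5 ('b'): new char, reset run to 1
  Position 6 ('b'): continues run of 'b', length=2
  Position 7 ('c'): new char, reset run to 1
  Position 8 ('b'): new char, reset run to 1
  Position 9 ('c'): new char, reset run to 1
  Position 10 ('b'): new char, reset run to 1
  Position 11 ('b'): continues run of 'b', length=2
Longest run: 'b' with length 2

2


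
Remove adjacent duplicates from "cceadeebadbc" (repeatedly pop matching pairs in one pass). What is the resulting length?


Input: cceadeebadbc
Stack-based adjacent duplicate removal:
  Read 'c': push. Stack: c
  Read 'c': matches stack top 'c' => pop. Stack: (empty)
  Read 'e': push. Stack: e
  Read 'a': push. Stack: ea
  Read 'd': push. Stack: ead
  Read 'e': push. Stack: eade
  Read 'e': matches stack top 'e' => pop. Stack: ead
  Read 'b': push. Stack: eadb
  Read 'a': push. Stack: eadba
  Read 'd': push. Stack: eadbad
  Read 'b': push. Stack: eadbadb
  Read 'c': push. Stack: eadbadbc
Final stack: "eadbadbc" (length 8)

8


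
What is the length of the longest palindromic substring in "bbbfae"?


Input: "bbbfae"
Checking substrings for palindromes:
  [0:3] "bbb" (len 3) => palindrome
  [0:2] "bb" (len 2) => palindrome
  [1:3] "bb" (len 2) => palindrome
Longest palindromic substring: "bbb" with length 3

3


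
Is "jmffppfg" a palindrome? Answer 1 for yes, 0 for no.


Input: jmffppfg
Reversed: gfppffmj
  Compare pos 0 ('j') with pos 7 ('g'): MISMATCH
  Compare pos 1 ('m') with pos 6 ('f'): MISMATCH
  Compare pos 2 ('f') with pos 5 ('p'): MISMATCH
  Compare pos 3 ('f') with pos 4 ('p'): MISMATCH
Result: not a palindrome

0


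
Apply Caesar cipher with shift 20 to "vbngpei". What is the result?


Caesar cipher: shift "vbngpei" by 20
  'v' (pos 21) + 20 = pos 15 = 'p'
  'b' (pos 1) + 20 = pos 21 = 'v'
  'n' (pos 13) + 20 = pos 7 = 'h'
  'g' (pos 6) + 20 = pos 0 = 'a'
  'p' (pos 15) + 20 = pos 9 = 'j'
  'e' (pos 4) + 20 = pos 24 = 'y'
  'i' (pos 8) + 20 = pos 2 = 'c'
Result: pvhajyc

pvhajyc


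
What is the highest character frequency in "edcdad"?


Input: edcdad
Character counts:
  'a': 1
  'c': 1
  'd': 3
  'e': 1
Maximum frequency: 3

3


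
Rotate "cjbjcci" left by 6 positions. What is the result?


Input: "cjbjcci", rotate left by 6
First 6 characters: "cjbjcc"
Remaining characters: "i"
Concatenate remaining + first: "i" + "cjbjcc" = "icjbjcc"

icjbjcc


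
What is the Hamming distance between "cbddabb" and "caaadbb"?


Comparing "cbddabb" and "caaadbb" position by position:
  Position 0: 'c' vs 'c' => same
  Position 1: 'b' vs 'a' => differ
  Position 2: 'd' vs 'a' => differ
  Position 3: 'd' vs 'a' => differ
  Position 4: 'a' vs 'd' => differ
  Position 5: 'b' vs 'b' => same
  Position 6: 'b' vs 'b' => same
Total differences (Hamming distance): 4

4


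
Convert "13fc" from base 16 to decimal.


Input: "13fc" in base 16
Positional expansion:
  Digit '1' (value 1) x 16^3 = 4096
  Digit '3' (value 3) x 16^2 = 768
  Digit 'f' (value 15) x 16^1 = 240
  Digit 'c' (value 12) x 16^0 = 12
Sum = 5116

5116


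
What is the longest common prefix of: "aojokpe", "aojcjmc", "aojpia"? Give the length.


Words: aojokpe, aojcjmc, aojpia
  Position 0: all 'a' => match
  Position 1: all 'o' => match
  Position 2: all 'j' => match
  Position 3: ('o', 'c', 'p') => mismatch, stop
LCP = "aoj" (length 3)

3


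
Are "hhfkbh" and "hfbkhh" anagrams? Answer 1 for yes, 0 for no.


Strings: "hhfkbh", "hfbkhh"
Sorted first:  bfhhhk
Sorted second: bfhhhk
Sorted forms match => anagrams

1


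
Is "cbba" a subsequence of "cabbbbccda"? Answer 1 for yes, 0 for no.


Check if "cbba" is a subsequence of "cabbbbccda"
Greedy scan:
  Position 0 ('c'): matches sub[0] = 'c'
  Position 1 ('a'): no match needed
  Position 2 ('b'): matches sub[1] = 'b'
  Position 3 ('b'): matches sub[2] = 'b'
  Position 4 ('b'): no match needed
  Position 5 ('b'): no match needed
  Position 6 ('c'): no match needed
  Position 7 ('c'): no match needed
  Position 8 ('d'): no match needed
  Position 9 ('a'): matches sub[3] = 'a'
All 4 characters matched => is a subsequence

1


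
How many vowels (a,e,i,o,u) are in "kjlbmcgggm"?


Input: kjlbmcgggm
Checking each character:
  'k' at position 0: consonant
  'j' at position 1: consonant
  'l' at position 2: consonant
  'b' at position 3: consonant
  'm' at position 4: consonant
  'c' at position 5: consonant
  'g' at position 6: consonant
  'g' at position 7: consonant
  'g' at position 8: consonant
  'm' at position 9: consonant
Total vowels: 0

0


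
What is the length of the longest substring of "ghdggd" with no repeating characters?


Input: "ghdggd"
Sliding window (track last position of each char):
  Position 0 ('g'): window [0,0] length 1 -- new best
  Position 1 ('h'): window [0,1] length 2 -- new best
  Position 2 ('d'): window [0,2] length 3 -- new best
  Position 3 ('g'): repeat (last at 0), move window start to 1
  Position 3 ('g'): window [1,3] length 3
  Position 4 ('g'): repeat (last at 3), move window start to 4
  Position 4 ('g'): window [4,4] length 1
  Position 5 ('d'): window [4,5] length 2
Longest substring with no repeats: "ghd" with length 3

3


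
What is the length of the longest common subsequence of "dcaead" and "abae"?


LCS of "dcaead" and "abae"
DP table:
           a    b    a    e
      0    0    0    0    0
  d   0    0    0    0    0
  c   0    0    0    0    0
  a   0    1    1    1    1
  e   0    1    1    1    2
  a   0    1    1    2    2
  d   0    1    1    2    2
LCS length = dp[6][4] = 2

2


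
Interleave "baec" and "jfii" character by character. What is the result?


Interleaving "baec" and "jfii":
  Position 0: 'b' from first, 'j' from second => "bj"
  Position 1: 'a' from first, 'f' from second => "af"
  Position 2: 'e' from first, 'i' from second => "ei"
  Position 3: 'c' from first, 'i' from second => "ci"
Result: bjafeici

bjafeici


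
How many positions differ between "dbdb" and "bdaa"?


Comparing "dbdb" and "bdaa" position by position:
  Position 0: 'd' vs 'b' => DIFFER
  Position 1: 'b' vs 'd' => DIFFER
  Position 2: 'd' vs 'a' => DIFFER
  Position 3: 'b' vs 'a' => DIFFER
Positions that differ: 4

4


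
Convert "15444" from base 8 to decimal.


Input: "15444" in base 8
Positional expansion:
  Digit '1' (value 1) x 8^4 = 4096
  Digit '5' (value 5) x 8^3 = 2560
  Digit '4' (value 4) x 8^2 = 256
  Digit '4' (value 4) x 8^1 = 32
  Digit '4' (value 4) x 8^0 = 4
Sum = 6948

6948


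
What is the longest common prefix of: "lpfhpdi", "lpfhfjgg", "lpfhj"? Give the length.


Words: lpfhpdi, lpfhfjgg, lpfhj
  Position 0: all 'l' => match
  Position 1: all 'p' => match
  Position 2: all 'f' => match
  Position 3: all 'h' => match
  Position 4: ('p', 'f', 'j') => mismatch, stop
LCP = "lpfh" (length 4)

4


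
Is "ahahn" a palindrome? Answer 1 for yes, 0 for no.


Input: ahahn
Reversed: nhaha
  Compare pos 0 ('a') with pos 4 ('n'): MISMATCH
  Compare pos 1 ('h') with pos 3 ('h'): match
Result: not a palindrome

0


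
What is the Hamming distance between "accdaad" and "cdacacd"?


Comparing "accdaad" and "cdacacd" position by position:
  Position 0: 'a' vs 'c' => differ
  Position 1: 'c' vs 'd' => differ
  Position 2: 'c' vs 'a' => differ
  Position 3: 'd' vs 'c' => differ
  Position 4: 'a' vs 'a' => same
  Position 5: 'a' vs 'c' => differ
  Position 6: 'd' vs 'd' => same
Total differences (Hamming distance): 5

5


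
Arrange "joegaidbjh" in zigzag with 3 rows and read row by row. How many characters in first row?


Zigzag "joegaidbjh" into 3 rows:
Placing characters:
  'j' => row 0
  'o' => row 1
  'e' => row 2
  'g' => row 1
  'a' => row 0
  'i' => row 1
  'd' => row 2
  'b' => row 1
  'j' => row 0
  'h' => row 1
Rows:
  Row 0: "jaj"
  Row 1: "ogibh"
  Row 2: "ed"
First row length: 3

3


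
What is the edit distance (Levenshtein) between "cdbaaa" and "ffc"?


Computing edit distance: "cdbaaa" -> "ffc"
DP table:
           f    f    c
      0    1    2    3
  c   1    1    2    2
  d   2    2    2    3
  b   3    3    3    3
  a   4    4    4    4
  a   5    5    5    5
  a   6    6    6    6
Edit distance = dp[6][3] = 6

6


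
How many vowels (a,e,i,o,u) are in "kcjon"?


Input: kcjon
Checking each character:
  'k' at position 0: consonant
  'c' at position 1: consonant
  'j' at position 2: consonant
  'o' at position 3: vowel (running total: 1)
  'n' at position 4: consonant
Total vowels: 1

1


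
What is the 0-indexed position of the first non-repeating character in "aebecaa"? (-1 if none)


Input: aebecaa
Character frequencies:
  'a': 3
  'b': 1
  'c': 1
  'e': 2
Scanning left to right for freq == 1:
  Position 0 ('a'): freq=3, skip
  Position 1 ('e'): freq=2, skip
  Position 2 ('b'): unique! => answer = 2

2


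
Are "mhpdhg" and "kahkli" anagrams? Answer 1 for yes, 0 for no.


Strings: "mhpdhg", "kahkli"
Sorted first:  dghhmp
Sorted second: ahikkl
Differ at position 0: 'd' vs 'a' => not anagrams

0


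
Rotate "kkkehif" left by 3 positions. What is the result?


Input: "kkkehif", rotate left by 3
First 3 characters: "kkk"
Remaining characters: "ehif"
Concatenate remaining + first: "ehif" + "kkk" = "ehifkkk"

ehifkkk


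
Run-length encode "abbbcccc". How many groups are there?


Input: abbbcccc
Scanning for consecutive runs:
  Group 1: 'a' x 1 (positions 0-0)
  Group 2: 'b' x 3 (positions 1-3)
  Group 3: 'c' x 4 (positions 4-7)
Total groups: 3

3


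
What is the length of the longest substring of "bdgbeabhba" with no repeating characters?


Input: "bdgbeabhba"
Sliding window (track last position of each char):
  Position 0 ('b'): window [0,0] length 1 -- new best
  Position 1 ('d'): window [0,1] length 2 -- new best
  Position 2 ('g'): window [0,2] length 3 -- new best
  Position 3 ('b'): repeat (last at 0), move window start to 1
  Position 3 ('b'): window [1,3] length 3
  Position 4 ('e'): window [1,4] length 4 -- new best
  Position 5 ('a'): window [1,5] length 5 -- new best
  Position 6 ('b'): repeat (last at 3), move window start to 4
  Position 6 ('b'): window [4,6] length 3
  Position 7 ('h'): window [4,7] length 4
  Position 8 ('b'): repeat (last at 6), move window start to 7
  Position 8 ('b'): window [7,8] length 2
  Position 9 ('a'): window [7,9] length 3
Longest substring with no repeats: "dgbea" with length 5

5


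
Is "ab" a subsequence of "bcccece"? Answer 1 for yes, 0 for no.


Check if "ab" is a subsequence of "bcccece"
Greedy scan:
  Position 0 ('b'): no match needed
  Position 1 ('c'): no match needed
  Position 2 ('c'): no match needed
  Position 3 ('c'): no match needed
  Position 4 ('e'): no match needed
  Position 5 ('c'): no match needed
  Position 6 ('e'): no match needed
Only matched 0/2 characters => not a subsequence

0


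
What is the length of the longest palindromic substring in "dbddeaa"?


Input: "dbddeaa"
Checking substrings for palindromes:
  [0:3] "dbd" (len 3) => palindrome
  [2:4] "dd" (len 2) => palindrome
  [5:7] "aa" (len 2) => palindrome
Longest palindromic substring: "dbd" with length 3

3


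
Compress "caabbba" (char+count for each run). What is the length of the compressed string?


Input: caabbba
Runs:
  'c' x 1 => "c1"
  'a' x 2 => "a2"
  'b' x 3 => "b3"
  'a' x 1 => "a1"
Compressed: "c1a2b3a1"
Compressed length: 8

8


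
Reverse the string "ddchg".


Input: ddchg
Reading characters right to left:
  Position 4: 'g'
  Position 3: 'h'
  Position 2: 'c'
  Position 1: 'd'
  Position 0: 'd'
Reversed: ghcdd

ghcdd


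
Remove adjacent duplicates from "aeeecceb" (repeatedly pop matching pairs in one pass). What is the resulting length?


Input: aeeecceb
Stack-based adjacent duplicate removal:
  Read 'a': push. Stack: a
  Read 'e': push. Stack: ae
  Read 'e': matches stack top 'e' => pop. Stack: a
  Read 'e': push. Stack: ae
  Read 'c': push. Stack: aec
  Read 'c': matches stack top 'c' => pop. Stack: ae
  Read 'e': matches stack top 'e' => pop. Stack: a
  Read 'b': push. Stack: ab
Final stack: "ab" (length 2)

2


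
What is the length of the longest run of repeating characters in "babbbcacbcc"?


Input: "babbbcacbcc"
Scanning for longest run:
  Position 1 ('a'): new char, reset run to 1
  Position 2 ('b'): new char, reset run to 1
  Position 3 ('b'): continues run of 'b', length=2
  Position 4 ('b'): continues run of 'b', length=3
  Position 5 ('c'): new char, reset run to 1
  Position 6 ('a'): new char, reset run to 1
  Position 7 ('c'): new char, reset run to 1
  Position 8 ('b'): new char, reset run to 1
  Position 9 ('c'): new char, reset run to 1
  Position 10 ('c'): continues run of 'c', length=2
Longest run: 'b' with length 3

3


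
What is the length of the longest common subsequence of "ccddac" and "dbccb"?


LCS of "ccddac" and "dbccb"
DP table:
           d    b    c    c    b
      0    0    0    0    0    0
  c   0    0    0    1    1    1
  c   0    0    0    1    2    2
  d   0    1    1    1    2    2
  d   0    1    1    1    2    2
  a   0    1    1    1    2    2
  c   0    1    1    2    2    2
LCS length = dp[6][5] = 2

2


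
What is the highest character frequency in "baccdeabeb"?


Input: baccdeabeb
Character counts:
  'a': 2
  'b': 3
  'c': 2
  'd': 1
  'e': 2
Maximum frequency: 3

3


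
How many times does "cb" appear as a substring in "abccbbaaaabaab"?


Searching for "cb" in "abccbbaaaabaab"
Scanning each position:
  Position 0: "ab" => no
  Position 1: "bc" => no
  Position 2: "cc" => no
  Position 3: "cb" => MATCH
  Position 4: "bb" => no
  Position 5: "ba" => no
  Position 6: "aa" => no
  Position 7: "aa" => no
  Position 8: "aa" => no
  Position 9: "ab" => no
  Position 10: "ba" => no
  Position 11: "aa" => no
  Position 12: "ab" => no
Total occurrences: 1

1


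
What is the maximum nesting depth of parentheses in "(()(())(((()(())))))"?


Input: "(()(())(((()(())))))"
Tracking depth:
  Position 0 '(': depth becomes 1
  Position 1 '(': depth becomes 2
  Position 2 ')': depth becomes 1
  Position 3 '(': depth becomes 2
  Position 4 '(': depth becomes 3
  Position 5 ')': depth becomes 2
  Position 6 ')': depth becomes 1
  Position 7 '(': depth becomes 2
  Position 8 '(': depth becomes 3
  Position 9 '(': depth becomes 4
  Position 10 '(': depth becomes 5
  Position 11 ')': depth becomes 4
  Position 12 '(': depth becomes 5
  Position 13 '(': depth becomes 6
  Position 14 ')': depth becomes 5
  Position 15 ')': depth becomes 4
  Position 16 ')': depth becomes 3
  Position 17 ')': depth becomes 2
  Position 18 ')': depth becomes 1
  Position 19 ')': depth becomes 0
Maximum depth reached: 6

6


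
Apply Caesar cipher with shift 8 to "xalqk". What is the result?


Caesar cipher: shift "xalqk" by 8
  'x' (pos 23) + 8 = pos 5 = 'f'
  'a' (pos 0) + 8 = pos 8 = 'i'
  'l' (pos 11) + 8 = pos 19 = 't'
  'q' (pos 16) + 8 = pos 24 = 'y'
  'k' (pos 10) + 8 = pos 18 = 's'
Result: fitys

fitys


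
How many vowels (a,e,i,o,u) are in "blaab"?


Input: blaab
Checking each character:
  'b' at position 0: consonant
  'l' at position 1: consonant
  'a' at position 2: vowel (running total: 1)
  'a' at position 3: vowel (running total: 2)
  'b' at position 4: consonant
Total vowels: 2

2


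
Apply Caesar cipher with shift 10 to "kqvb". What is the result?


Caesar cipher: shift "kqvb" by 10
  'k' (pos 10) + 10 = pos 20 = 'u'
  'q' (pos 16) + 10 = pos 0 = 'a'
  'v' (pos 21) + 10 = pos 5 = 'f'
  'b' (pos 1) + 10 = pos 11 = 'l'
Result: uafl

uafl


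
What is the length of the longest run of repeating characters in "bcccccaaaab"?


Input: "bcccccaaaab"
Scanning for longest run:
  Position 1 ('c'): new char, reset run to 1
  Position 2 ('c'): continues run of 'c', length=2
  Position 3 ('c'): continues run of 'c', length=3
  Position 4 ('c'): continues run of 'c', length=4
  Position 5 ('c'): continues run of 'c', length=5
  Position 6 ('a'): new char, reset run to 1
  Position 7 ('a'): continues run of 'a', length=2
  Position 8 ('a'): continues run of 'a', length=3
  Position 9 ('a'): continues run of 'a', length=4
  Position 10 ('b'): new char, reset run to 1
Longest run: 'c' with length 5

5


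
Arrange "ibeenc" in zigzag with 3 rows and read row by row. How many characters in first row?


Zigzag "ibeenc" into 3 rows:
Placing characters:
  'i' => row 0
  'b' => row 1
  'e' => row 2
  'e' => row 1
  'n' => row 0
  'c' => row 1
Rows:
  Row 0: "in"
  Row 1: "bec"
  Row 2: "e"
First row length: 2

2


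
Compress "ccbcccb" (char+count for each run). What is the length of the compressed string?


Input: ccbcccb
Runs:
  'c' x 2 => "c2"
  'b' x 1 => "b1"
  'c' x 3 => "c3"
  'b' x 1 => "b1"
Compressed: "c2b1c3b1"
Compressed length: 8

8


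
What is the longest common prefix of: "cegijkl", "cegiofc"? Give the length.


Words: cegijkl, cegiofc
  Position 0: all 'c' => match
  Position 1: all 'e' => match
  Position 2: all 'g' => match
  Position 3: all 'i' => match
  Position 4: ('j', 'o') => mismatch, stop
LCP = "cegi" (length 4)

4


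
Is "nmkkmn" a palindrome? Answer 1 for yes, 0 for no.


Input: nmkkmn
Reversed: nmkkmn
  Compare pos 0 ('n') with pos 5 ('n'): match
  Compare pos 1 ('m') with pos 4 ('m'): match
  Compare pos 2 ('k') with pos 3 ('k'): match
Result: palindrome

1


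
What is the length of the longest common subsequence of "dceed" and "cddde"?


LCS of "dceed" and "cddde"
DP table:
           c    d    d    d    e
      0    0    0    0    0    0
  d   0    0    1    1    1    1
  c   0    1    1    1    1    1
  e   0    1    1    1    1    2
  e   0    1    1    1    1    2
  d   0    1    2    2    2    2
LCS length = dp[5][5] = 2

2


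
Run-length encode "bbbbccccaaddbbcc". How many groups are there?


Input: bbbbccccaaddbbcc
Scanning for consecutive runs:
  Group 1: 'b' x 4 (positions 0-3)
  Group 2: 'c' x 4 (positions 4-7)
  Group 3: 'a' x 2 (positions 8-9)
  Group 4: 'd' x 2 (positions 10-11)
  Group 5: 'b' x 2 (positions 12-13)
  Group 6: 'c' x 2 (positions 14-15)
Total groups: 6

6


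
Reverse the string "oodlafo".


Input: oodlafo
Reading characters right to left:
  Position 6: 'o'
  Position 5: 'f'
  Position 4: 'a'
  Position 3: 'l'
  Position 2: 'd'
  Position 1: 'o'
  Position 0: 'o'
Reversed: ofaldoo

ofaldoo


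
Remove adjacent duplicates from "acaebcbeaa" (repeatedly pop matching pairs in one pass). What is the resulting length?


Input: acaebcbeaa
Stack-based adjacent duplicate removal:
  Read 'a': push. Stack: a
  Read 'c': push. Stack: ac
  Read 'a': push. Stack: aca
  Read 'e': push. Stack: acae
  Read 'b': push. Stack: acaeb
  Read 'c': push. Stack: acaebc
  Read 'b': push. Stack: acaebcb
  Read 'e': push. Stack: acaebcbe
  Read 'a': push. Stack: acaebcbea
  Read 'a': matches stack top 'a' => pop. Stack: acaebcbe
Final stack: "acaebcbe" (length 8)

8


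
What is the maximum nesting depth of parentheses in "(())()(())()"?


Input: "(())()(())()"
Tracking depth:
  Position 0 '(': depth becomes 1
  Position 1 '(': depth becomes 2
  Position 2 ')': depth becomes 1
  Position 3 ')': depth becomes 0
  Position 4 '(': depth becomes 1
  Position 5 ')': depth becomes 0
  Position 6 '(': depth becomes 1
  Position 7 '(': depth becomes 2
  Position 8 ')': depth becomes 1
  Position 9 ')': depth becomes 0
  Position 10 '(': depth becomes 1
  Position 11 ')': depth becomes 0
Maximum depth reached: 2

2
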